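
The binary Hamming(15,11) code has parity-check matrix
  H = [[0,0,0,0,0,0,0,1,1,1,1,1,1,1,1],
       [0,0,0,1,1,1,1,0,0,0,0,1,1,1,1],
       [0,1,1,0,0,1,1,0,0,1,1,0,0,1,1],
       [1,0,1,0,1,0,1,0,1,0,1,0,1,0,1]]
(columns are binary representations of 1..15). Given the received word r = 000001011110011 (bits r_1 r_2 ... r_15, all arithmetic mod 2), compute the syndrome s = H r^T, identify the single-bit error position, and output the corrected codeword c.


s = (0, 1, 1, 1)^T, error position = 7, corrected codeword c = 000001111110011

Compute s = H r^T mod 2 one row at a time:
  s_1 = 1 + 1 + 1 + 1 + 0 + 0 + 1 + 1 = 6 ≡ 0 (mod 2).
  s_2 = 0 + 0 + 1 + 0 + 0 + 0 + 1 + 1 = 3 ≡ 1 (mod 2).
  s_3 = 0 + 0 + 1 + 0 + 1 + 1 + 1 + 1 = 5 ≡ 1 (mod 2).
  s_4 = 0 + 0 + 0 + 0 + 1 + 1 + 0 + 1 = 3 ≡ 1 (mod 2).
s = (0, 1, 1, 1)^T — this equals column 7 of H (binary 0111), so error is at position 7.
Correct: flip bit 7 of r = 000001011110011 to get c = 000001111110011.


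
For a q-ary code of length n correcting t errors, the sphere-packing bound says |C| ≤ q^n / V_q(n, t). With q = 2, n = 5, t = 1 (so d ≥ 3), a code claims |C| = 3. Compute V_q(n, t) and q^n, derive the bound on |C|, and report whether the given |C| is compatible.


V_q(n, t) = 6, q^n = 32, Hamming bound = 5, |C| = 3 ≤ bound (satisfied).

Step 1: Compute V_q(n, t) = Σ_{j=0}^1 C(n, j) (q−1)^j.
  j = 0: C(5,0)·(1)^0 = 1·1 = 1.
  j = 1: C(5,1)·(1)^1 = 5·1 = 5.
  V_q(n, t) = 1 + 5 = 6.
Step 2: q^n = 2^5 = 32.
Step 3: Hamming bound ⌊q^n / V_q(n,t)⌋ = ⌊32/6⌋ = 5.
Step 4: Compare |C| = 3 to 5: satisfied.
The claimed |C| lies below the Hamming bound.


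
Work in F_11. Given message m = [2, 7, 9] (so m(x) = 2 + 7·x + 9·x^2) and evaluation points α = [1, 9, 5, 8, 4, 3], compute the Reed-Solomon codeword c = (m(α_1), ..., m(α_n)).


c = [7, 2, 9, 7, 9, 5]

Message polynomial: m(x) = 2 + 7·x + 9·x^2 (mod 11).
For each evaluation point α_i, compute m(α_i) mod 11:
  α_1 = 1: Horner steps 9 → 5 → 7, so m(1) = 7.
  α_2 = 9: Horner steps 9 → 0 → 2, so m(9) = 2.
  α_3 = 5: Horner steps 9 → 8 → 9, so m(5) = 9.
  α_4 = 8: Horner steps 9 → 2 → 7, so m(8) = 7.
  α_5 = 4: Horner steps 9 → 10 → 9, so m(4) = 9.
  α_6 = 3: Horner steps 9 → 1 → 5, so m(3) = 5.
Codeword c = [7, 2, 9, 7, 9, 5] ∈ F_11^6.


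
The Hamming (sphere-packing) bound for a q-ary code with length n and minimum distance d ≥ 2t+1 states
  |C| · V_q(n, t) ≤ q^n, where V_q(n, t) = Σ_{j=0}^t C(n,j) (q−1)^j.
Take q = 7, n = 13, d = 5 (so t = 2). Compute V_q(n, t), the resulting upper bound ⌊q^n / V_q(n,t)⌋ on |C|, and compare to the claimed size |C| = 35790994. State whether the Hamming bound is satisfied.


V_q(n, t) = 2887, q^n = 96889010407, Hamming bound = 33560446, |C| = 35790994 > bound (violated).

Step 1: Compute V_q(n, t) = Σ_{j=0}^2 C(n, j) (q−1)^j.
  j = 0: C(13,0)·(6)^0 = 1·1 = 1.
  j = 1: C(13,1)·(6)^1 = 13·6 = 78.
  j = 2: C(13,2)·(6)^2 = 78·36 = 2808.
  V_q(n, t) = 1 + 78 + 2808 = 2887.
Step 2: q^n = 7^13 = 96889010407.
Step 3: Hamming bound ⌊q^n / V_q(n,t)⌋ = ⌊96889010407/2887⌋ = 33560446.
Step 4: Compare |C| = 35790994 to 33560446: violated.
The claimed |C| lies above the Hamming bound, so no 7-ary code of length 13 with d ≥ 5 can have 35790994 codewords.


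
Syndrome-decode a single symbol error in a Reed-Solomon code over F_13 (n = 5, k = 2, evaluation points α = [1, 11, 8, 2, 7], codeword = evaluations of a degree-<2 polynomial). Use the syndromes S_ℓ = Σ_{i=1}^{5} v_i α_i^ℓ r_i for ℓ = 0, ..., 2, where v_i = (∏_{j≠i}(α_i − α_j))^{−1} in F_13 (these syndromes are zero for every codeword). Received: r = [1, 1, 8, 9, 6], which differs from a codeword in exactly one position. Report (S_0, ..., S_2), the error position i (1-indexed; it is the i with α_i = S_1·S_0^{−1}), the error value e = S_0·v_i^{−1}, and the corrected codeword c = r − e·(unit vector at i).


S = (5, 5, 5), error at position 1, error magnitude e = 7, c = [7, 1, 8, 9, 6].

Step 1: column multipliers v_i = (∏_{j≠i}(α_i − α_j))^{−1} mod 13.
  i = 1 (α = 1): (1−11)(1−8)(1−2)(1−7) = (−10)·(−7)·(−1)·(−6) = 420 ≡ 4, so v_1 = 4^{−1} = 10 (mod 13).
  i = 2 (α = 11): (11−1)(11−8)(11−2)(11−7) = 10·3·9·4 = 1080 ≡ 1, so v_2 = 1^{−1} = 1 (mod 13).
  i = 3 (α = 8): (8−1)(8−11)(8−2)(8−7) = 7·(−3)·6·1 = −126 ≡ 4, so v_3 = 4^{−1} = 10 (mod 13).
  i = 4 (α = 2): (2−1)(2−11)(2−8)(2−7) = 1·(−9)·(−6)·(−5) = −270 ≡ 3, so v_4 = 3^{−1} = 9 (mod 13).
  i = 5 (α = 7): (7−1)(7−11)(7−8)(7−2) = 6·(−4)·(−1)·5 = 120 ≡ 3, so v_5 = 3^{−1} = 9 (mod 13).
  v = [10, 1, 10, 9, 9].
Step 2: syndromes of r = [1, 1, 8, 9, 6] (all sums mod 13).
  S_0 = Σ v_i r_i = 10·1 + 1·1 + 10·8 + 9·9 + 9·6 = 226 ≡ 5.
  S_1 = Σ v_i α_i r_i = 10·1·1 + 1·11·1 + 10·8·8 + 9·2·9 + 9·7·6 = 1201 ≡ 5.
  α_i^2 mod 13 = [1, 4, 12, 4, 10].
  S_2 = Σ v_i α_i^2 r_i = 10·1·1 + 1·4·1 + 10·12·8 + 9·4·9 + 9·10·6 = 1838 ≡ 5.
  S = (5, 5, 5) ≠ 0, so r is not a codeword (an error is present).
Step 3: locate the error. For a single error e at position i, S_ℓ = v_i·e·α_i^ℓ, so α_err = S_1/S_0.
  S_0^{−1} = 5^{−1} = 8 (mod 13), so α_err = 5·8 = 40 ≡ 1 = α_1. Error position i = 1.
  Consistency check: S_2/S_1 = 5·8 = 40 ≡ 1 = α_err ✓ (single-error assumption holds).
Step 4: error magnitude e = S_0/v_1 = S_0·∏_{j≠1}(α_1 − α_j) = 5·4 = 20 ≡ 7 (mod 13).
Step 5: correct position 1: c_1 = r_1 − e = 1 − 7 ≡ 7 (mod 13). Hence c = [7, 1, 8, 9, 6].
  Check: interpolating c through the α_i gives m(x) = 5 + 2·x (degree < 2) with m(α_i) = c_i for every i, so c is indeed a codeword.


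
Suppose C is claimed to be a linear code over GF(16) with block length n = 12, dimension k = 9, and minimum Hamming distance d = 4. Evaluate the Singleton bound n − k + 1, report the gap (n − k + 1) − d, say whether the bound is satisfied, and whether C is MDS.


Singleton RHS = n − k + 1 = 4, slack = 0, bound satisfied, MDS.

Singleton bound: d ≤ n − k + 1.
Here n = 12, k = 9, so n − k + 1 = 4.
Given d = 4, check d ≤ 4: YES.
Slack = (n − k + 1) − d = 0.
The code is MDS (slack = 0).
Description: the claimed parameters are [12, 9, 4]_16; such a code would be MDS (meets Singleton bound).


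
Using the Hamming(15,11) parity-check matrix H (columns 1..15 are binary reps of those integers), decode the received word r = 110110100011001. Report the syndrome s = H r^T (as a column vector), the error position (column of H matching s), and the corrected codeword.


s = (1, 1, 0, 1)^T, error position = 13, corrected codeword c = 110110100011101

Compute s = H r^T mod 2 one row at a time:
  s_1 = 0 + 0 + 0 + 1 + 1 + 0 + 0 + 1 = 3 ≡ 1 (mod 2).
  s_2 = 1 + 1 + 0 + 1 + 1 + 0 + 0 + 1 = 5 ≡ 1 (mod 2).
  s_3 = 1 + 0 + 0 + 1 + 0 + 1 + 0 + 1 = 4 ≡ 0 (mod 2).
  s_4 = 1 + 0 + 1 + 1 + 0 + 1 + 0 + 1 = 5 ≡ 1 (mod 2).
s = (1, 1, 0, 1)^T — this equals column 13 of H (binary 1101), so error is at position 13.
Correct: flip bit 13 of r = 110110100011001 to get c = 110110100011101.


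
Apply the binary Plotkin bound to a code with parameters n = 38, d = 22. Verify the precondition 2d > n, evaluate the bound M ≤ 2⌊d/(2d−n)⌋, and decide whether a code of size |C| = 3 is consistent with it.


Plotkin bound M ≤ 6; given |C| = 3 ≤ bound (satisfied).

Check applicability: 2d = 44, n = 38.
2d − n = 6 > 0, so Plotkin applies.
Compute d/(2d−n) = 22/6 ≈ 3.6667.
⌊d/(2d−n)⌋ = 3.
Plotkin bound: M ≤ 2·3 = 6.
Given |C| = 3, check: satisfied.
This |C| is below the Plotkin bound.


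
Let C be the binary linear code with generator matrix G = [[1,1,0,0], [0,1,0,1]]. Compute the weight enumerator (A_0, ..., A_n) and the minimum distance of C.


Weight distribution: A_0 = 1, A_2 = 3. Minimum distance d = 2.

Enumerate all 2^2 = 4 messages m ∈ F_2^2.
For each, compute codeword c = mG in F_2^4, then tally its weight.
  m = 00 → c = 0000, weight = 0.
  m = 10 → c = 1100, weight = 2.
  m = 01 → c = 0101, weight = 2.
  m = 11 → c = 1001, weight = 2.
Tally weights:
  weight 0: 1 codewords.
  weight 2: 3 codewords.
Minimum distance d = smallest w > 0 with A_w > 0 = 2.
Sanity: Σ A_w = 4 = 2^2 = 4 ✓.


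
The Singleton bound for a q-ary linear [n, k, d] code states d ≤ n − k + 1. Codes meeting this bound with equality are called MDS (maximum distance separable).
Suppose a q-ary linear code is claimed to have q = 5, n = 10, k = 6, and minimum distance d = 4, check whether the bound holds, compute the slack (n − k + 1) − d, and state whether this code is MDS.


Singleton RHS = n − k + 1 = 5, slack = 1, bound satisfied, not MDS.

Singleton bound: d ≤ n − k + 1.
Here n = 10, k = 6, so n − k + 1 = 5.
Given d = 4, check d ≤ 5: YES.
Slack = (n − k + 1) − d = 1.
The code is NOT MDS (slack = 1 > 0).
Description: the claimed parameters are [10, 6, 4]_5; such a code would be non-MDS.


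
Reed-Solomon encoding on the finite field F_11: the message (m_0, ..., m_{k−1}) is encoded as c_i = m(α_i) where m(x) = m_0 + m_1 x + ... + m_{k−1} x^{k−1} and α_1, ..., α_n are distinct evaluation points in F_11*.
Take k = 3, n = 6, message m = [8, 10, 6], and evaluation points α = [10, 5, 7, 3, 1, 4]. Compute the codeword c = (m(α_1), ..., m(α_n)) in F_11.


c = [4, 10, 9, 4, 2, 1]

Message polynomial: m(x) = 8 + 10·x + 6·x^2 (mod 11).
For each evaluation point α_i, compute m(α_i) mod 11:
  α_1 = 10: Horner steps 6 → 4 → 4, so m(10) = 4.
  α_2 = 5: Horner steps 6 → 7 → 10, so m(5) = 10.
  α_3 = 7: Horner steps 6 → 8 → 9, so m(7) = 9.
  α_4 = 3: Horner steps 6 → 6 → 4, so m(3) = 4.
  α_5 = 1: Horner steps 6 → 5 → 2, so m(1) = 2.
  α_6 = 4: Horner steps 6 → 1 → 1, so m(4) = 1.
Codeword c = [4, 10, 9, 4, 2, 1] ∈ F_11^6.


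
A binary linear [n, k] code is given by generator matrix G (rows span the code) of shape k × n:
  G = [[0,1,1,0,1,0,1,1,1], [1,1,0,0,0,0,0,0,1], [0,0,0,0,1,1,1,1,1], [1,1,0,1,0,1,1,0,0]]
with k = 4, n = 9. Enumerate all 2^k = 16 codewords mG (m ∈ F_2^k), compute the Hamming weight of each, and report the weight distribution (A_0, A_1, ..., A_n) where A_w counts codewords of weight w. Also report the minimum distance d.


Weight distribution: A_0 = 1, A_3 = 3, A_4 = 3, A_5 = 4, A_6 = 4, A_7 = 1. Minimum distance d = 3.

Enumerate all 2^4 = 16 messages m ∈ F_2^4.
For each, compute codeword c = mG in F_2^9, then tally its weight.
  m = 0000 → c = 000000000, weight = 0.
  m = 1000 → c = 011010111, weight = 6.
  m = 0100 → c = 110000001, weight = 3.
  m = 1100 → c = 101010110, weight = 5.
  m = 0010 → c = 000011111, weight = 5.
  m = 1010 → c = 011001000, weight = 3.
  m = 0110 → c = 110011110, weight = 6.
  m = 1110 → c = 101001001, weight = 4.
  m = 0001 → c = 110101100, weight = 5.
  m = 1001 → c = 101111011, weight = 7.
  m = 0101 → c = 000101101, weight = 4.
  m = 1101 → c = 011111010, weight = 6.
  m = 0011 → c = 110110011, weight = 6.
  m = 1011 → c = 101100100, weight = 4.
  m = 0111 → c = 000110010, weight = 3.
  m = 1111 → c = 011100101, weight = 5.
Tally weights:
  weight 0: 1 codewords.
  weight 3: 3 codewords.
  weight 4: 3 codewords.
  weight 5: 4 codewords.
  weight 6: 4 codewords.
  weight 7: 1 codewords.
Minimum distance d = smallest w > 0 with A_w > 0 = 3.
Sanity: Σ A_w = 16 = 2^4 = 16 ✓.


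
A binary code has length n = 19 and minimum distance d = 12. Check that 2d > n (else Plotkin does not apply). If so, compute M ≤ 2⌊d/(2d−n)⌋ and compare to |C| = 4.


Plotkin bound M ≤ 4; given |C| = 4 ≤ bound (satisfied).

Check applicability: 2d = 24, n = 19.
2d − n = 5 > 0, so Plotkin applies.
Compute d/(2d−n) = 12/5 ≈ 2.4000.
⌊d/(2d−n)⌋ = 2.
Plotkin bound: M ≤ 2·2 = 4.
Given |C| = 4, check: satisfied.
This |C| is at the Plotkin bound.


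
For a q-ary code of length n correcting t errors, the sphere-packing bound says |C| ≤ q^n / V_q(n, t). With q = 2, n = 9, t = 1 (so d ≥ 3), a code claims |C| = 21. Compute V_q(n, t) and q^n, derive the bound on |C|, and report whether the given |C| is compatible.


V_q(n, t) = 10, q^n = 512, Hamming bound = 51, |C| = 21 ≤ bound (satisfied).

Step 1: Compute V_q(n, t) = Σ_{j=0}^1 C(n, j) (q−1)^j.
  j = 0: C(9,0)·(1)^0 = 1·1 = 1.
  j = 1: C(9,1)·(1)^1 = 9·1 = 9.
  V_q(n, t) = 1 + 9 = 10.
Step 2: q^n = 2^9 = 512.
Step 3: Hamming bound ⌊q^n / V_q(n,t)⌋ = ⌊512/10⌋ = 51.
Step 4: Compare |C| = 21 to 51: satisfied.
The claimed |C| lies below the Hamming bound.


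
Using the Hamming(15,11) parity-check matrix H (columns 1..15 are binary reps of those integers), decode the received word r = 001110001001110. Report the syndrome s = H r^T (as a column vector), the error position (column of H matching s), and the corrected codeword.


s = (0, 1, 0, 0)^T, error position = 4, corrected codeword c = 001010001001110

Compute s = H r^T mod 2 one row at a time:
  s_1 = 0 + 1 + 0 + 0 + 1 + 1 + 1 + 0 = 4 ≡ 0 (mod 2).
  s_2 = 1 + 1 + 0 + 0 + 1 + 1 + 1 + 0 = 5 ≡ 1 (mod 2).
  s_3 = 0 + 1 + 0 + 0 + 0 + 0 + 1 + 0 = 2 ≡ 0 (mod 2).
  s_4 = 0 + 1 + 1 + 0 + 1 + 0 + 1 + 0 = 4 ≡ 0 (mod 2).
s = (0, 1, 0, 0)^T — this equals column 4 of H (binary 0100), so error is at position 4.
Correct: flip bit 4 of r = 001110001001110 to get c = 001010001001110.


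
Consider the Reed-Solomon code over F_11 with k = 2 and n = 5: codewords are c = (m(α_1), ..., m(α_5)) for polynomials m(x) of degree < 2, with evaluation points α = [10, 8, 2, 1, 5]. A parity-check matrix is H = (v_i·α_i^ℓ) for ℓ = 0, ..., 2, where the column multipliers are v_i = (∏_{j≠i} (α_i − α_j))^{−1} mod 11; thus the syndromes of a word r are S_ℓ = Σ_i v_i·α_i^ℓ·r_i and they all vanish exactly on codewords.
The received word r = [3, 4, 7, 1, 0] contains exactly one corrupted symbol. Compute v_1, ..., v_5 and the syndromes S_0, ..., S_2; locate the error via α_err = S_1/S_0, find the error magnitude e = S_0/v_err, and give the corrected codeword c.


S = (1, 1, 1), error at position 4, error magnitude e = 10, c = [3, 4, 7, 2, 0].

Step 1: column multipliers v_i = (∏_{j≠i}(α_i − α_j))^{−1} mod 11.
  i = 1 (α = 10): (10−8)(10−2)(10−1)(10−5) = 2·8·9·5 = 720 ≡ 5, so v_1 = 5^{−1} = 9 (mod 11).
  i = 2 (α = 8): (8−10)(8−2)(8−1)(8−5) = (−2)·6·7·3 = −252 ≡ 1, so v_2 = 1^{−1} = 1 (mod 11).
  i = 3 (α = 2): (2−10)(2−8)(2−1)(2−5) = (−8)·(−6)·1·(−3) = −144 ≡ 10, so v_3 = 10^{−1} = 10 (mod 11).
  i = 4 (α = 1): (1−10)(1−8)(1−2)(1−5) = (−9)·(−7)·(−1)·(−4) = 252 ≡ 10, so v_4 = 10^{−1} = 10 (mod 11).
  i = 5 (α = 5): (5−10)(5−8)(5−2)(5−1) = (−5)·(−3)·3·4 = 180 ≡ 4, so v_5 = 4^{−1} = 3 (mod 11).
  v = [9, 1, 10, 10, 3].
Step 2: syndromes of r = [3, 4, 7, 1, 0] (all sums mod 11).
  S_0 = Σ v_i r_i = 9·3 + 1·4 + 10·7 + 10·1 + 3·0 = 111 ≡ 1.
  S_1 = Σ v_i α_i r_i = 9·10·3 + 1·8·4 + 10·2·7 + 10·1·1 + 3·5·0 = 452 ≡ 1.
  α_i^2 mod 11 = [1, 9, 4, 1, 3].
  S_2 = Σ v_i α_i^2 r_i = 9·1·3 + 1·9·4 + 10·4·7 + 10·1·1 + 3·3·0 = 353 ≡ 1.
  S = (1, 1, 1) ≠ 0, so r is not a codeword (an error is present).
Step 3: locate the error. For a single error e at position i, S_ℓ = v_i·e·α_i^ℓ, so α_err = S_1/S_0.
  S_0^{−1} = 1^{−1} = 1 (mod 11), so α_err = 1·1 = 1 ≡ 1 = α_4. Error position i = 4.
  Consistency check: S_2/S_1 = 1·1 = 1 ≡ 1 = α_err ✓ (single-error assumption holds).
Step 4: error magnitude e = S_0/v_4 = S_0·∏_{j≠4}(α_4 − α_j) = 1·10 = 10 ≡ 10 (mod 11).
Step 5: correct position 4: c_4 = r_4 − e = 1 − 10 ≡ 2 (mod 11). Hence c = [3, 4, 7, 2, 0].
  Check: interpolating c through the α_i gives m(x) = 8 + 5·x (degree < 2) with m(α_i) = c_i for every i, so c is indeed a codeword.


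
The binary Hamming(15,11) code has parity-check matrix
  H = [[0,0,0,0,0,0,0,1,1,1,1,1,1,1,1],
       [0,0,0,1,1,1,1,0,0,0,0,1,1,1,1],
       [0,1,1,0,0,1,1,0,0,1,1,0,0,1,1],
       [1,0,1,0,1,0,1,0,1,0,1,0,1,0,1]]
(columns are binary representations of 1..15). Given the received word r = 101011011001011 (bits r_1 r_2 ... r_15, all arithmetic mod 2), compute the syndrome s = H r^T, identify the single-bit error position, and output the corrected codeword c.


s = (1, 1, 0, 1)^T, error position = 13, corrected codeword c = 101011011001111

Compute s = H r^T mod 2 one row at a time:
  s_1 = 1 + 1 + 0 + 0 + 1 + 0 + 1 + 1 = 5 ≡ 1 (mod 2).
  s_2 = 0 + 1 + 1 + 0 + 1 + 0 + 1 + 1 = 5 ≡ 1 (mod 2).
  s_3 = 0 + 1 + 1 + 0 + 0 + 0 + 1 + 1 = 4 ≡ 0 (mod 2).
  s_4 = 1 + 1 + 1 + 0 + 1 + 0 + 0 + 1 = 5 ≡ 1 (mod 2).
s = (1, 1, 0, 1)^T — this equals column 13 of H (binary 1101), so error is at position 13.
Correct: flip bit 13 of r = 101011011001011 to get c = 101011011001111.


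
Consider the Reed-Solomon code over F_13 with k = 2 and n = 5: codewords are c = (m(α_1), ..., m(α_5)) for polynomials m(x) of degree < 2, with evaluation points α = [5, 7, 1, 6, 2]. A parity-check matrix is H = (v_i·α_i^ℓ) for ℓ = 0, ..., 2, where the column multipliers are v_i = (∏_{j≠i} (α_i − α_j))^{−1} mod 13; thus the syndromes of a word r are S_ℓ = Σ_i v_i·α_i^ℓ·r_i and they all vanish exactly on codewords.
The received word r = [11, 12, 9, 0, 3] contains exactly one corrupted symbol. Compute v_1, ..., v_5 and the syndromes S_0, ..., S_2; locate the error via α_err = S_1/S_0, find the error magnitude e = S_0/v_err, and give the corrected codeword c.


S = (10, 8, 9), error at position 4, error magnitude e = 8, c = [11, 12, 9, 5, 3].

Step 1: column multipliers v_i = (∏_{j≠i}(α_i − α_j))^{−1} mod 13.
  i = 1 (α = 5): (5−7)(5−1)(5−6)(5−2) = (−2)·4·(−1)·3 = 24 ≡ 11, so v_1 = 11^{−1} = 6 (mod 13).
  i = 2 (α = 7): (7−5)(7−1)(7−6)(7−2) = 2·6·1·5 = 60 ≡ 8, so v_2 = 8^{−1} = 5 (mod 13).
  i = 3 (α = 1): (1−5)(1−7)(1−6)(1−2) = (−4)·(−6)·(−5)·(−1) = 120 ≡ 3, so v_3 = 3^{−1} = 9 (mod 13).
  i = 4 (α = 6): (6−5)(6−7)(6−1)(6−2) = 1·(−1)·5·4 = −20 ≡ 6, so v_4 = 6^{−1} = 11 (mod 13).
  i = 5 (α = 2): (2−5)(2−7)(2−1)(2−6) = (−3)·(−5)·1·(−4) = −60 ≡ 5, so v_5 = 5^{−1} = 8 (mod 13).
  v = [6, 5, 9, 11, 8].
Step 2: syndromes of r = [11, 12, 9, 0, 3] (all sums mod 13).
  S_0 = Σ v_i r_i = 6·11 + 5·12 + 9·9 + 11·0 + 8·3 = 231 ≡ 10.
  S_1 = Σ v_i α_i r_i = 6·5·11 + 5·7·12 + 9·1·9 + 11·6·0 + 8·2·3 = 879 ≡ 8.
  α_i^2 mod 13 = [12, 10, 1, 10, 4].
  S_2 = Σ v_i α_i^2 r_i = 6·12·11 + 5·10·12 + 9·1·9 + 11·10·0 + 8·4·3 = 1569 ≡ 9.
  S = (10, 8, 9) ≠ 0, so r is not a codeword (an error is present).
Step 3: locate the error. For a single error e at position i, S_ℓ = v_i·e·α_i^ℓ, so α_err = S_1/S_0.
  S_0^{−1} = 10^{−1} = 4 (mod 13), so α_err = 8·4 = 32 ≡ 6 = α_4. Error position i = 4.
  Consistency check: S_2/S_1 = 9·5 = 45 ≡ 6 = α_err ✓ (single-error assumption holds).
Step 4: error magnitude e = S_0/v_4 = S_0·∏_{j≠4}(α_4 − α_j) = 10·6 = 60 ≡ 8 (mod 13).
Step 5: correct position 4: c_4 = r_4 − e = 0 − 8 ≡ 5 (mod 13). Hence c = [11, 12, 9, 5, 3].
  Check: interpolating c through the α_i gives m(x) = 2 + 7·x (degree < 2) with m(α_i) = c_i for every i, so c is indeed a codeword.


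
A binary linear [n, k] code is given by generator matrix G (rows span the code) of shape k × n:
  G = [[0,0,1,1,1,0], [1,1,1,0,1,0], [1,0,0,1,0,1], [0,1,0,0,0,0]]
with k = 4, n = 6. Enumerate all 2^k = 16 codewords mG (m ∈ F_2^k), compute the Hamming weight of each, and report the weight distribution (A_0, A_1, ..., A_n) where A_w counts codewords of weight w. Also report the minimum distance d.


Weight distribution: A_0 = 1, A_1 = 2, A_2 = 2, A_3 = 4, A_4 = 5, A_5 = 2. Minimum distance d = 1.

Enumerate all 2^4 = 16 messages m ∈ F_2^4.
For each, compute codeword c = mG in F_2^6, then tally its weight.
  m = 0000 → c = 000000, weight = 0.
  m = 1000 → c = 001110, weight = 3.
  m = 0100 → c = 111010, weight = 4.
  m = 1100 → c = 110100, weight = 3.
  m = 0010 → c = 100101, weight = 3.
  m = 1010 → c = 101011, weight = 4.
  m = 0110 → c = 011111, weight = 5.
  m = 1110 → c = 010001, weight = 2.
  m = 0001 → c = 010000, weight = 1.
  m = 1001 → c = 011110, weight = 4.
  m = 0101 → c = 101010, weight = 3.
  m = 1101 → c = 100100, weight = 2.
  m = 0011 → c = 110101, weight = 4.
  m = 1011 → c = 111011, weight = 5.
  m = 0111 → c = 001111, weight = 4.
  m = 1111 → c = 000001, weight = 1.
Tally weights:
  weight 0: 1 codewords.
  weight 1: 2 codewords.
  weight 2: 2 codewords.
  weight 3: 4 codewords.
  weight 4: 5 codewords.
  weight 5: 2 codewords.
Minimum distance d = smallest w > 0 with A_w > 0 = 1.
Sanity: Σ A_w = 16 = 2^4 = 16 ✓.


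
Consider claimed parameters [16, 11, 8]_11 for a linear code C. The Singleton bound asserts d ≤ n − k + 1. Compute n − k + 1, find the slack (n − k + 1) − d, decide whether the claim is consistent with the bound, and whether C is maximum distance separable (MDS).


Singleton RHS = n − k + 1 = 6, slack = -2, bound violated (no such code; not MDS).

Singleton bound: d ≤ n − k + 1.
Here n = 16, k = 11, so n − k + 1 = 6.
Given d = 8, check d ≤ 6: NO.
Slack = (n − k + 1) − d = -2.
The slack is negative: d = 8 exceeds n − k + 1 = 6 by 2, so the Singleton bound is violated and no linear [16, 11, 8]_11 code can exist. In particular it is not MDS (MDS requires d = n − k + 1 exactly).
Description: the claimed parameters are [16, 11, 8]_11; such a code would be impossible (violates the Singleton bound).


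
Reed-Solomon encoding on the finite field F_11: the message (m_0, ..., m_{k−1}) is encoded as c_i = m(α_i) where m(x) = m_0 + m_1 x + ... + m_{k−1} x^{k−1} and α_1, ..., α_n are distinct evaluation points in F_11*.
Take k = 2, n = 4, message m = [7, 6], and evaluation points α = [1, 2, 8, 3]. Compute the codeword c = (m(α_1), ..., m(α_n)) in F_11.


c = [2, 8, 0, 3]

Message polynomial: m(x) = 7 + 6·x (mod 11).
For each evaluation point α_i, compute m(α_i) mod 11:
  α_1 = 1: Horner steps 6 → 2, so m(1) = 2.
  α_2 = 2: Horner steps 6 → 8, so m(2) = 8.
  α_3 = 8: Horner steps 6 → 0, so m(8) = 0.
  α_4 = 3: Horner steps 6 → 3, so m(3) = 3.
Codeword c = [2, 8, 0, 3] ∈ F_11^4.


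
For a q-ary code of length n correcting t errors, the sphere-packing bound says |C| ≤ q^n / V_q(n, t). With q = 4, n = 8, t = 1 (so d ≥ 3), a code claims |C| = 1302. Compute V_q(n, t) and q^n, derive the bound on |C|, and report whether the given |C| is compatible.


V_q(n, t) = 25, q^n = 65536, Hamming bound = 2621, |C| = 1302 ≤ bound (satisfied).

Step 1: Compute V_q(n, t) = Σ_{j=0}^1 C(n, j) (q−1)^j.
  j = 0: C(8,0)·(3)^0 = 1·1 = 1.
  j = 1: C(8,1)·(3)^1 = 8·3 = 24.
  V_q(n, t) = 1 + 24 = 25.
Step 2: q^n = 4^8 = 65536.
Step 3: Hamming bound ⌊q^n / V_q(n,t)⌋ = ⌊65536/25⌋ = 2621.
Step 4: Compare |C| = 1302 to 2621: satisfied.
The claimed |C| lies below the Hamming bound.


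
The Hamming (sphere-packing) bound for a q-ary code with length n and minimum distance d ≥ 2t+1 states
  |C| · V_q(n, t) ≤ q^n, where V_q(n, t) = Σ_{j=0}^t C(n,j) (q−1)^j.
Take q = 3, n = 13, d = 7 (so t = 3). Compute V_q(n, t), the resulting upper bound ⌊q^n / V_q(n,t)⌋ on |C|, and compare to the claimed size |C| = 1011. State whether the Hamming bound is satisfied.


V_q(n, t) = 2627, q^n = 1594323, Hamming bound = 606, |C| = 1011 > bound (violated).

Step 1: Compute V_q(n, t) = Σ_{j=0}^3 C(n, j) (q−1)^j.
  j = 0: C(13,0)·(2)^0 = 1·1 = 1.
  j = 1: C(13,1)·(2)^1 = 13·2 = 26.
  j = 2: C(13,2)·(2)^2 = 78·4 = 312.
  j = 3: C(13,3)·(2)^3 = 286·8 = 2288.
  V_q(n, t) = 1 + 26 + 312 + 2288 = 2627.
Step 2: q^n = 3^13 = 1594323.
Step 3: Hamming bound ⌊q^n / V_q(n,t)⌋ = ⌊1594323/2627⌋ = 606.
Step 4: Compare |C| = 1011 to 606: violated.
The claimed |C| lies above the Hamming bound, so no 3-ary code of length 13 with d ≥ 7 can have 1011 codewords.


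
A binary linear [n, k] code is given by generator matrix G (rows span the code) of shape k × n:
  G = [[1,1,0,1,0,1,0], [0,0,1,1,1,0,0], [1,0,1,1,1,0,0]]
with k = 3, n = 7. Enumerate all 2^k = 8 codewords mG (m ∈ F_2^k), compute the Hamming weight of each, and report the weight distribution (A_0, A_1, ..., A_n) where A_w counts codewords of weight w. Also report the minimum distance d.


Weight distribution: A_0 = 1, A_1 = 1, A_3 = 2, A_4 = 3, A_5 = 1. Minimum distance d = 1.

Enumerate all 2^3 = 8 messages m ∈ F_2^3.
For each, compute codeword c = mG in F_2^7, then tally its weight.
  m = 000 → c = 0000000, weight = 0.
  m = 100 → c = 1101010, weight = 4.
  m = 010 → c = 0011100, weight = 3.
  m = 110 → c = 1110110, weight = 5.
  m = 001 → c = 1011100, weight = 4.
  m = 101 → c = 0110110, weight = 4.
  m = 011 → c = 1000000, weight = 1.
  m = 111 → c = 0101010, weight = 3.
Tally weights:
  weight 0: 1 codewords.
  weight 1: 1 codewords.
  weight 3: 2 codewords.
  weight 4: 3 codewords.
  weight 5: 1 codewords.
Minimum distance d = smallest w > 0 with A_w > 0 = 1.
Sanity: Σ A_w = 8 = 2^3 = 8 ✓.


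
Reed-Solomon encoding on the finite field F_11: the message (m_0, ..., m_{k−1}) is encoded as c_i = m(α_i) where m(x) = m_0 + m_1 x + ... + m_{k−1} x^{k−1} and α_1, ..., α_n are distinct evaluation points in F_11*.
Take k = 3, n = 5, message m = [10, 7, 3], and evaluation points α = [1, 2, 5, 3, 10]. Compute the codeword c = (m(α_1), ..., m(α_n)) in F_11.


c = [9, 3, 10, 3, 6]

Message polynomial: m(x) = 10 + 7·x + 3·x^2 (mod 11).
For each evaluation point α_i, compute m(α_i) mod 11:
  α_1 = 1: Horner steps 3 → 10 → 9, so m(1) = 9.
  α_2 = 2: Horner steps 3 → 2 → 3, so m(2) = 3.
  α_3 = 5: Horner steps 3 → 0 → 10, so m(5) = 10.
  α_4 = 3: Horner steps 3 → 5 → 3, so m(3) = 3.
  α_5 = 10: Horner steps 3 → 4 → 6, so m(10) = 6.
Codeword c = [9, 3, 10, 3, 6] ∈ F_11^5.


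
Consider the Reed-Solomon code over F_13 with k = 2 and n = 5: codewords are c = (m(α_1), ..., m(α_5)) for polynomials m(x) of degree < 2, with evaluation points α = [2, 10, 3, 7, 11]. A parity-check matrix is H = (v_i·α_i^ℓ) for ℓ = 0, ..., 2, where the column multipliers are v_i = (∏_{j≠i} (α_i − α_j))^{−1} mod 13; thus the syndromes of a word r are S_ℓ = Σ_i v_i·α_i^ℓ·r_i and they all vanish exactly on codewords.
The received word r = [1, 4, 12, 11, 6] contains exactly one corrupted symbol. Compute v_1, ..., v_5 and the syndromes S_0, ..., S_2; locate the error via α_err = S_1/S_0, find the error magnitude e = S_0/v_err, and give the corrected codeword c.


S = (10, 4, 12), error at position 3, error magnitude e = 9, c = [1, 4, 3, 11, 6].

Step 1: column multipliers v_i = (∏_{j≠i}(α_i − α_j))^{−1} mod 13.
  i = 1 (α = 2): (2−10)(2−3)(2−7)(2−11) = (−8)·(−1)·(−5)·(−9) = 360 ≡ 9, so v_1 = 9^{−1} = 3 (mod 13).
  i = 2 (α = 10): (10−2)(10−3)(10−7)(10−11) = 8·7·3·(−1) = −168 ≡ 1, so v_2 = 1^{−1} = 1 (mod 13).
  i = 3 (α = 3): (3−2)(3−10)(3−7)(3−11) = 1·(−7)·(−4)·(−8) = −224 ≡ 10, so v_3 = 10^{−1} = 4 (mod 13).
  i = 4 (α = 7): (7−2)(7−10)(7−3)(7−11) = 5·(−3)·4·(−4) = 240 ≡ 6, so v_4 = 6^{−1} = 11 (mod 13).
  i = 5 (α = 11): (11−2)(11−10)(11−3)(11−7) = 9·1·8·4 = 288 ≡ 2, so v_5 = 2^{−1} = 7 (mod 13).
  v = [3, 1, 4, 11, 7].
Step 2: syndromes of r = [1, 4, 12, 11, 6] (all sums mod 13).
  S_0 = Σ v_i r_i = 3·1 + 1·4 + 4·12 + 11·11 + 7·6 = 218 ≡ 10.
  S_1 = Σ v_i α_i r_i = 3·2·1 + 1·10·4 + 4·3·12 + 11·7·11 + 7·11·6 = 1499 ≡ 4.
  α_i^2 mod 13 = [4, 9, 9, 10, 4].
  S_2 = Σ v_i α_i^2 r_i = 3·4·1 + 1·9·4 + 4·9·12 + 11·10·11 + 7·4·6 = 1858 ≡ 12.
  S = (10, 4, 12) ≠ 0, so r is not a codeword (an error is present).
Step 3: locate the error. For a single error e at position i, S_ℓ = v_i·e·α_i^ℓ, so α_err = S_1/S_0.
  S_0^{−1} = 10^{−1} = 4 (mod 13), so α_err = 4·4 = 16 ≡ 3 = α_3. Error position i = 3.
  Consistency check: S_2/S_1 = 12·10 = 120 ≡ 3 = α_err ✓ (single-error assumption holds).
Step 4: error magnitude e = S_0/v_3 = S_0·∏_{j≠3}(α_3 − α_j) = 10·10 = 100 ≡ 9 (mod 13).
Step 5: correct position 3: c_3 = r_3 − e = 12 − 9 ≡ 3 (mod 13). Hence c = [1, 4, 3, 11, 6].
  Check: interpolating c through the α_i gives m(x) = 10 + 2·x (degree < 2) with m(α_i) = c_i for every i, so c is indeed a codeword.


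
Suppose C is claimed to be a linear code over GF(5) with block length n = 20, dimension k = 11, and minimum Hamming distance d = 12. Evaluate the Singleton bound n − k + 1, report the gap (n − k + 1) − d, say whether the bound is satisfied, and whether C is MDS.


Singleton RHS = n − k + 1 = 10, slack = -2, bound violated (no such code; not MDS).

Singleton bound: d ≤ n − k + 1.
Here n = 20, k = 11, so n − k + 1 = 10.
Given d = 12, check d ≤ 10: NO.
Slack = (n − k + 1) − d = -2.
The slack is negative: d = 12 exceeds n − k + 1 = 10 by 2, so the Singleton bound is violated and no linear [20, 11, 12]_5 code can exist. In particular it is not MDS (MDS requires d = n − k + 1 exactly).
Description: the claimed parameters are [20, 11, 12]_5; such a code would be impossible (violates the Singleton bound).


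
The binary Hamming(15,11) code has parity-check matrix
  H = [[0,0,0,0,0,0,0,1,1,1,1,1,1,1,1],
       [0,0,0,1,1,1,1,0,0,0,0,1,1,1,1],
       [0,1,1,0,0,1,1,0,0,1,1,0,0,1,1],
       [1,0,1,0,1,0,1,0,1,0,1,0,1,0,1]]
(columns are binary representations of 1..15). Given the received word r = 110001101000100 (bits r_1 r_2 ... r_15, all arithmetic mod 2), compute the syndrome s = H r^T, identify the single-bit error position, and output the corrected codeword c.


s = (0, 1, 1, 0)^T, error position = 6, corrected codeword c = 110000101000100

Compute s = H r^T mod 2 one row at a time:
  s_1 = 0 + 1 + 0 + 0 + 0 + 1 + 0 + 0 = 2 ≡ 0 (mod 2).
  s_2 = 0 + 0 + 1 + 1 + 0 + 1 + 0 + 0 = 3 ≡ 1 (mod 2).
  s_3 = 1 + 0 + 1 + 1 + 0 + 0 + 0 + 0 = 3 ≡ 1 (mod 2).
  s_4 = 1 + 0 + 0 + 1 + 1 + 0 + 1 + 0 = 4 ≡ 0 (mod 2).
s = (0, 1, 1, 0)^T — this equals column 6 of H (binary 0110), so error is at position 6.
Correct: flip bit 6 of r = 110001101000100 to get c = 110000101000100.


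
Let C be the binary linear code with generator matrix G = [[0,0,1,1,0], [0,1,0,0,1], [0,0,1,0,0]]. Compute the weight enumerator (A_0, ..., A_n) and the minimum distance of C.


Weight distribution: A_0 = 1, A_1 = 2, A_2 = 2, A_3 = 2, A_4 = 1. Minimum distance d = 1.

Enumerate all 2^3 = 8 messages m ∈ F_2^3.
For each, compute codeword c = mG in F_2^5, then tally its weight.
  m = 000 → c = 00000, weight = 0.
  m = 100 → c = 00110, weight = 2.
  m = 010 → c = 01001, weight = 2.
  m = 110 → c = 01111, weight = 4.
  m = 001 → c = 00100, weight = 1.
  m = 101 → c = 00010, weight = 1.
  m = 011 → c = 01101, weight = 3.
  m = 111 → c = 01011, weight = 3.
Tally weights:
  weight 0: 1 codewords.
  weight 1: 2 codewords.
  weight 2: 2 codewords.
  weight 3: 2 codewords.
  weight 4: 1 codewords.
Minimum distance d = smallest w > 0 with A_w > 0 = 1.
Sanity: Σ A_w = 8 = 2^3 = 8 ✓.


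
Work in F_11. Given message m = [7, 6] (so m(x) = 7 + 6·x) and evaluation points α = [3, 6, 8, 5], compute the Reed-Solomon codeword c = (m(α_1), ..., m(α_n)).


c = [3, 10, 0, 4]

Message polynomial: m(x) = 7 + 6·x (mod 11).
For each evaluation point α_i, compute m(α_i) mod 11:
  α_1 = 3: Horner steps 6 → 3, so m(3) = 3.
  α_2 = 6: Horner steps 6 → 10, so m(6) = 10.
  α_3 = 8: Horner steps 6 → 0, so m(8) = 0.
  α_4 = 5: Horner steps 6 → 4, so m(5) = 4.
Codeword c = [3, 10, 0, 4] ∈ F_11^4.


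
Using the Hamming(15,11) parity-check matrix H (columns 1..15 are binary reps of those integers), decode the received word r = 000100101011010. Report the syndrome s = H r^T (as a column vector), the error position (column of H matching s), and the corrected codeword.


s = (0, 0, 1, 1)^T, error position = 3, corrected codeword c = 001100101011010

Compute s = H r^T mod 2 one row at a time:
  s_1 = 0 + 1 + 0 + 1 + 1 + 0 + 1 + 0 = 4 ≡ 0 (mod 2).
  s_2 = 1 + 0 + 0 + 1 + 1 + 0 + 1 + 0 = 4 ≡ 0 (mod 2).
  s_3 = 0 + 0 + 0 + 1 + 0 + 1 + 1 + 0 = 3 ≡ 1 (mod 2).
  s_4 = 0 + 0 + 0 + 1 + 1 + 1 + 0 + 0 = 3 ≡ 1 (mod 2).
s = (0, 0, 1, 1)^T — this equals column 3 of H (binary 0011), so error is at position 3.
Correct: flip bit 3 of r = 000100101011010 to get c = 001100101011010.


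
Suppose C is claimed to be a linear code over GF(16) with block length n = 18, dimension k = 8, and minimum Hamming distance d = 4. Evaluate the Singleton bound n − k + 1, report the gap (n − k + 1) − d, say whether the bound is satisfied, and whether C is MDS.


Singleton RHS = n − k + 1 = 11, slack = 7, bound satisfied, not MDS.

Singleton bound: d ≤ n − k + 1.
Here n = 18, k = 8, so n − k + 1 = 11.
Given d = 4, check d ≤ 11: YES.
Slack = (n − k + 1) − d = 7.
The code is NOT MDS (slack = 7 > 0).
Description: the claimed parameters are [18, 8, 4]_16; such a code would be non-MDS.


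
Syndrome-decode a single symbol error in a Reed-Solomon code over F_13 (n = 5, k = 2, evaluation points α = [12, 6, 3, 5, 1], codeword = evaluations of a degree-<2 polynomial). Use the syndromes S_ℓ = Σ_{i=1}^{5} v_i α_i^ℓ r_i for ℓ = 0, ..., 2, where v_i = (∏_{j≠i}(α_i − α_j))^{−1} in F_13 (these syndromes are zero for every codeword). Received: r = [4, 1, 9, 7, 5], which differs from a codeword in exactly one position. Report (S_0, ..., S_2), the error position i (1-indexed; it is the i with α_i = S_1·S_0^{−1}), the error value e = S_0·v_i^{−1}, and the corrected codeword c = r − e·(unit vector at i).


S = (9, 1, 3), error at position 3, error magnitude e = 3, c = [4, 1, 6, 7, 5].

Step 1: column multipliers v_i = (∏_{j≠i}(α_i − α_j))^{−1} mod 13.
  i = 1 (α = 12): (12−6)(12−3)(12−5)(12−1) = 6·9·7·11 = 4158 ≡ 11, so v_1 = 11^{−1} = 6 (mod 13).
  i = 2 (α = 6): (6−12)(6−3)(6−5)(6−1) = (−6)·3·1·5 = −90 ≡ 1, so v_2 = 1^{−1} = 1 (mod 13).
  i = 3 (α = 3): (3−12)(3−6)(3−5)(3−1) = (−9)·(−3)·(−2)·2 = −108 ≡ 9, so v_3 = 9^{−1} = 3 (mod 13).
  i = 4 (α = 5): (5−12)(5−6)(5−3)(5−1) = (−7)·(−1)·2·4 = 56 ≡ 4, so v_4 = 4^{−1} = 10 (mod 13).
  i = 5 (α = 1): (1−12)(1−6)(1−3)(1−5) = (−11)·(−5)·(−2)·(−4) = 440 ≡ 11, so v_5 = 11^{−1} = 6 (mod 13).
  v = [6, 1, 3, 10, 6].
Step 2: syndromes of r = [4, 1, 9, 7, 5] (all sums mod 13).
  S_0 = Σ v_i r_i = 6·4 + 1·1 + 3·9 + 10·7 + 6·5 = 152 ≡ 9.
  S_1 = Σ v_i α_i r_i = 6·12·4 + 1·6·1 + 3·3·9 + 10·5·7 + 6·1·5 = 755 ≡ 1.
  α_i^2 mod 13 = [1, 10, 9, 12, 1].
  S_2 = Σ v_i α_i^2 r_i = 6·1·4 + 1·10·1 + 3·9·9 + 10·12·7 + 6·1·5 = 1147 ≡ 3.
  S = (9, 1, 3) ≠ 0, so r is not a codeword (an error is present).
Step 3: locate the error. For a single error e at position i, S_ℓ = v_i·e·α_i^ℓ, so α_err = S_1/S_0.
  S_0^{−1} = 9^{−1} = 3 (mod 13), so α_err = 1·3 = 3 ≡ 3 = α_3. Error position i = 3.
  Consistency check: S_2/S_1 = 3·1 = 3 ≡ 3 = α_err ✓ (single-error assumption holds).
Step 4: error magnitude e = S_0/v_3 = S_0·∏_{j≠3}(α_3 − α_j) = 9·9 = 81 ≡ 3 (mod 13).
Step 5: correct position 3: c_3 = r_3 − e = 9 − 3 ≡ 6 (mod 13). Hence c = [4, 1, 6, 7, 5].
  Check: interpolating c through the α_i gives m(x) = 11 + 7·x (degree < 2) with m(α_i) = c_i for every i, so c is indeed a codeword.


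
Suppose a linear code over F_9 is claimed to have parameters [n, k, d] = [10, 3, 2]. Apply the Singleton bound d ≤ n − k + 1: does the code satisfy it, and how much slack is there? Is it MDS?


Singleton RHS = n − k + 1 = 8, slack = 6, bound satisfied, not MDS.

Singleton bound: d ≤ n − k + 1.
Here n = 10, k = 3, so n − k + 1 = 8.
Given d = 2, check d ≤ 8: YES.
Slack = (n − k + 1) − d = 6.
The code is NOT MDS (slack = 6 > 0).
Description: the claimed parameters are [10, 3, 2]_9; such a code would be non-MDS.


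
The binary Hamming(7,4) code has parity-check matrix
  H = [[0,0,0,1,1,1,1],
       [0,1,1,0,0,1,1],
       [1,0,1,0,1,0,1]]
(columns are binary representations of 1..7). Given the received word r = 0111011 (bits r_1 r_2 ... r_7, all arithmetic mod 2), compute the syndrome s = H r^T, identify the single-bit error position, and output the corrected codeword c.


s = (1, 0, 0)^T, error position = 4, corrected codeword c = 0110011

Compute s = H r^T mod 2 one row at a time:
  s_1 = 1 + 0 + 1 + 1 = 3 ≡ 1 (mod 2).
  s_2 = 1 + 1 + 1 + 1 = 4 ≡ 0 (mod 2).
  s_3 = 0 + 1 + 0 + 1 = 2 ≡ 0 (mod 2).
s = (1, 0, 0)^T — this equals column 4 of H (binary 100), so error is at position 4.
Correct: flip bit 4 of r = 0111011 to get c = 0110011.


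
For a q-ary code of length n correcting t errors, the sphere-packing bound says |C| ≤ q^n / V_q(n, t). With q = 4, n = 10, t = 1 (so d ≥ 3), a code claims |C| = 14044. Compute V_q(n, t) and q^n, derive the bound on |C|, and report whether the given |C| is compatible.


V_q(n, t) = 31, q^n = 1048576, Hamming bound = 33825, |C| = 14044 ≤ bound (satisfied).

Step 1: Compute V_q(n, t) = Σ_{j=0}^1 C(n, j) (q−1)^j.
  j = 0: C(10,0)·(3)^0 = 1·1 = 1.
  j = 1: C(10,1)·(3)^1 = 10·3 = 30.
  V_q(n, t) = 1 + 30 = 31.
Step 2: q^n = 4^10 = 1048576.
Step 3: Hamming bound ⌊q^n / V_q(n,t)⌋ = ⌊1048576/31⌋ = 33825.
Step 4: Compare |C| = 14044 to 33825: satisfied.
The claimed |C| lies below the Hamming bound.


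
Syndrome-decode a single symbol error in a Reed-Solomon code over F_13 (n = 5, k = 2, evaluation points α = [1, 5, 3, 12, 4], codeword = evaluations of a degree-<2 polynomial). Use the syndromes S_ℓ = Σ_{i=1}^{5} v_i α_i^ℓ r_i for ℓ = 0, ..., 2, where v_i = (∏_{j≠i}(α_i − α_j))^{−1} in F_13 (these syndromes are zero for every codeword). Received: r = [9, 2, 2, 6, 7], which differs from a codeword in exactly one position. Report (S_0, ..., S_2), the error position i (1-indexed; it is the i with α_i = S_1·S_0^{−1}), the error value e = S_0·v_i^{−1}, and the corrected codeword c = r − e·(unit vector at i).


S = (1, 3, 9), error at position 3, error magnitude e = 3, c = [9, 2, 12, 6, 7].

Step 1: column multipliers v_i = (∏_{j≠i}(α_i − α_j))^{−1} mod 13.
  i = 1 (α = 1): (1−5)(1−3)(1−12)(1−4) = (−4)·(−2)·(−11)·(−3) = 264 ≡ 4, so v_1 = 4^{−1} = 10 (mod 13).
  i = 2 (α = 5): (5−1)(5−3)(5−12)(5−4) = 4·2·(−7)·1 = −56 ≡ 9, so v_2 = 9^{−1} = 3 (mod 13).
  i = 3 (α = 3): (3−1)(3−5)(3−12)(3−4) = 2·(−2)·(−9)·(−1) = −36 ≡ 3, so v_3 = 3^{−1} = 9 (mod 13).
  i = 4 (α = 12): (12−1)(12−5)(12−3)(12−4) = 11·7·9·8 = 5544 ≡ 6, so v_4 = 6^{−1} = 11 (mod 13).
  i = 5 (α = 4): (4−1)(4−5)(4−3)(4−12) = 3·(−1)·1·(−8) = 24 ≡ 11, so v_5 = 11^{−1} = 6 (mod 13).
  v = [10, 3, 9, 11, 6].
Step 2: syndromes of r = [9, 2, 2, 6, 7] (all sums mod 13).
  S_0 = Σ v_i r_i = 10·9 + 3·2 + 9·2 + 11·6 + 6·7 = 222 ≡ 1.
  S_1 = Σ v_i α_i r_i = 10·1·9 + 3·5·2 + 9·3·2 + 11·12·6 + 6·4·7 = 1134 ≡ 3.
  α_i^2 mod 13 = [1, 12, 9, 1, 3].
  S_2 = Σ v_i α_i^2 r_i = 10·1·9 + 3·12·2 + 9·9·2 + 11·1·6 + 6·3·7 = 516 ≡ 9.
  S = (1, 3, 9) ≠ 0, so r is not a codeword (an error is present).
Step 3: locate the error. For a single error e at position i, S_ℓ = v_i·e·α_i^ℓ, so α_err = S_1/S_0.
  S_0^{−1} = 1^{−1} = 1 (mod 13), so α_err = 3·1 = 3 ≡ 3 = α_3. Error position i = 3.
  Consistency check: S_2/S_1 = 9·9 = 81 ≡ 3 = α_err ✓ (single-error assumption holds).
Step 4: error magnitude e = S_0/v_3 = S_0·∏_{j≠3}(α_3 − α_j) = 1·3 = 3 ≡ 3 (mod 13).
Step 5: correct position 3: c_3 = r_3 − e = 2 − 3 ≡ 12 (mod 13). Hence c = [9, 2, 12, 6, 7].
  Check: interpolating c through the α_i gives m(x) = 1 + 8·x (degree < 2) with m(α_i) = c_i for every i, so c is indeed a codeword.


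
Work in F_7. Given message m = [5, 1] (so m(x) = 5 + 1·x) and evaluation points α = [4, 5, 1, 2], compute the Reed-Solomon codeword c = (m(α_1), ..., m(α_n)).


c = [2, 3, 6, 0]

Message polynomial: m(x) = 5 + 1·x (mod 7).
For each evaluation point α_i, compute m(α_i) mod 7:
  α_1 = 4: Horner steps 1 → 2, so m(4) = 2.
  α_2 = 5: Horner steps 1 → 3, so m(5) = 3.
  α_3 = 1: Horner steps 1 → 6, so m(1) = 6.
  α_4 = 2: Horner steps 1 → 0, so m(2) = 0.
Codeword c = [2, 3, 6, 0] ∈ F_7^4.
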